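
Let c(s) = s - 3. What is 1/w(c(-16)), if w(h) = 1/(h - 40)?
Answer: -59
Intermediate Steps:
c(s) = -3 + s
w(h) = 1/(-40 + h)
1/w(c(-16)) = 1/(1/(-40 + (-3 - 16))) = 1/(1/(-40 - 19)) = 1/(1/(-59)) = 1/(-1/59) = -59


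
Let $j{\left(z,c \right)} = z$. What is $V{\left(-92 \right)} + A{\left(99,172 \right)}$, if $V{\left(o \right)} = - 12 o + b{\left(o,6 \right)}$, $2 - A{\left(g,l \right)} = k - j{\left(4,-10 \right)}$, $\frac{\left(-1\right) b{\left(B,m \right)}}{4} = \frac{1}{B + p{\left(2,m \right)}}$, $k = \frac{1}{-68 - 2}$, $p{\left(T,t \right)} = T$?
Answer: $\frac{699337}{630} \approx 1110.1$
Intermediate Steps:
$k = - \frac{1}{70}$ ($k = \frac{1}{-70} = - \frac{1}{70} \approx -0.014286$)
$b{\left(B,m \right)} = - \frac{4}{2 + B}$ ($b{\left(B,m \right)} = - \frac{4}{B + 2} = - \frac{4}{2 + B}$)
$A{\left(g,l \right)} = \frac{421}{70}$ ($A{\left(g,l \right)} = 2 - \left(- \frac{1}{70} - 4\right) = 2 - - \frac{281}{70} = 2 + \frac{281}{70} = \frac{421}{70}$)
$V{\left(o \right)} = - 12 o - \frac{4}{2 + o}$
$V{\left(-92 \right)} + A{\left(99,172 \right)} = \frac{4 \left(-1 - - 276 \left(2 - 92\right)\right)}{2 - 92} + \frac{421}{70} = \frac{4 \left(-1 - \left(-276\right) \left(-90\right)\right)}{-90} + \frac{421}{70} = 4 \left(- \frac{1}{90}\right) \left(-1 - 24840\right) + \frac{421}{70} = 4 \left(- \frac{1}{90}\right) \left(-24841\right) + \frac{421}{70} = \frac{49682}{45} + \frac{421}{70} = \frac{699337}{630}$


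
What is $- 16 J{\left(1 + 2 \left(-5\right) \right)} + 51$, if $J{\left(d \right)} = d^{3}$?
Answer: $11715$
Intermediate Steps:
$- 16 J{\left(1 + 2 \left(-5\right) \right)} + 51 = - 16 \left(1 + 2 \left(-5\right)\right)^{3} + 51 = - 16 \left(1 - 10\right)^{3} + 51 = - 16 \left(-9\right)^{3} + 51 = \left(-16\right) \left(-729\right) + 51 = 11664 + 51 = 11715$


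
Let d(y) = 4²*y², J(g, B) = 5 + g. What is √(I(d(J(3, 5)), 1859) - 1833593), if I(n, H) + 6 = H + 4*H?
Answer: 4*I*√114019 ≈ 1350.7*I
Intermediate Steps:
d(y) = 16*y²
I(n, H) = -6 + 5*H (I(n, H) = -6 + (H + 4*H) = -6 + 5*H)
√(I(d(J(3, 5)), 1859) - 1833593) = √((-6 + 5*1859) - 1833593) = √((-6 + 9295) - 1833593) = √(9289 - 1833593) = √(-1824304) = 4*I*√114019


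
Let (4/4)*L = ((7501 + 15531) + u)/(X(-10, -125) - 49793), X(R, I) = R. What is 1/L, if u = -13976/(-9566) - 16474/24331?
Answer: -445833287763/206188016494 ≈ -2.1623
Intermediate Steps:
u = 91229886/116375173 (u = -13976*(-1/9566) - 16474*1/24331 = 6988/4783 - 16474/24331 = 91229886/116375173 ≈ 0.78393)
L = -206188016494/445833287763 (L = ((7501 + 15531) + 91229886/116375173)/(-10 - 49793) = (23032 + 91229886/116375173)/(-49803) = (2680444214422/116375173)*(-1/49803) = -206188016494/445833287763 ≈ -0.46248)
1/L = 1/(-206188016494/445833287763) = -445833287763/206188016494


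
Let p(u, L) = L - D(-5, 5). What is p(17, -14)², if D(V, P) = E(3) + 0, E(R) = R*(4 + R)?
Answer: 1225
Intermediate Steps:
D(V, P) = 21 (D(V, P) = 3*(4 + 3) + 0 = 3*7 + 0 = 21 + 0 = 21)
p(u, L) = -21 + L (p(u, L) = L - 1*21 = L - 21 = -21 + L)
p(17, -14)² = (-21 - 14)² = (-35)² = 1225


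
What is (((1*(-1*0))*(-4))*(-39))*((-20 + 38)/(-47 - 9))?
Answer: 0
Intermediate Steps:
(((1*(-1*0))*(-4))*(-39))*((-20 + 38)/(-47 - 9)) = (((1*0)*(-4))*(-39))*(18/(-56)) = ((0*(-4))*(-39))*(18*(-1/56)) = (0*(-39))*(-9/28) = 0*(-9/28) = 0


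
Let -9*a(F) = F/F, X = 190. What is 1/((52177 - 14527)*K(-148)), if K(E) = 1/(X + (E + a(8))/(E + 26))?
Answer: 209953/41339700 ≈ 0.0050787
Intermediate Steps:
a(F) = -1/9 (a(F) = -F/(9*F) = -1/9*1 = -1/9)
K(E) = 1/(190 + (-1/9 + E)/(26 + E)) (K(E) = 1/(190 + (E - 1/9)/(E + 26)) = 1/(190 + (-1/9 + E)/(26 + E)))
1/((52177 - 14527)*K(-148)) = 1/((52177 - 14527)*((9*(26 - 148)/(44459 + 1719*(-148))))) = 1/(37650*((9*(-122)/(44459 - 254412)))) = 1/(37650*((9*(-122)/(-209953)))) = 1/(37650*((9*(-1/209953)*(-122)))) = 1/(37650*(1098/209953)) = (1/37650)*(209953/1098) = 209953/41339700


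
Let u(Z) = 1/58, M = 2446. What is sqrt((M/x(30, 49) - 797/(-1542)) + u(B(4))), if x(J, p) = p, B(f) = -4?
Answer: 2*sqrt(308974951662)/156513 ≈ 7.1030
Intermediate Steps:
u(Z) = 1/58
sqrt((M/x(30, 49) - 797/(-1542)) + u(B(4))) = sqrt((2446/49 - 797/(-1542)) + 1/58) = sqrt((2446*(1/49) - 797*(-1/1542)) + 1/58) = sqrt((2446/49 + 797/1542) + 1/58) = sqrt(3810785/75558 + 1/58) = sqrt(55275272/1095591) = 2*sqrt(308974951662)/156513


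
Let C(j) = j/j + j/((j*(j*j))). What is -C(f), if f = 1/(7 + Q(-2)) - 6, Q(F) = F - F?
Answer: -1730/1681 ≈ -1.0292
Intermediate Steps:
Q(F) = 0
f = -41/7 (f = 1/(7 + 0) - 6 = 1/7 - 6 = 1*(⅐) - 6 = ⅐ - 6 = -41/7 ≈ -5.8571)
C(j) = 1 + j⁻² (C(j) = 1 + j/((j*j²)) = 1 + j/(j³) = 1 + j/j³ = 1 + j⁻²)
-C(f) = -(1 + (-41/7)⁻²) = -(1 + 49/1681) = -1*1730/1681 = -1730/1681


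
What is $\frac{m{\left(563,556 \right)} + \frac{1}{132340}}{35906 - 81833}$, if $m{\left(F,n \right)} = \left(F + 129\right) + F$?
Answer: $- \frac{166086701}{6077979180} \approx -0.027326$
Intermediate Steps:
$m{\left(F,n \right)} = 129 + 2 F$ ($m{\left(F,n \right)} = \left(129 + F\right) + F = 129 + 2 F$)
$\frac{m{\left(563,556 \right)} + \frac{1}{132340}}{35906 - 81833} = \frac{\left(129 + 2 \cdot 563\right) + \frac{1}{132340}}{35906 - 81833} = \frac{\left(129 + 1126\right) + \frac{1}{132340}}{-45927} = \left(1255 + \frac{1}{132340}\right) \left(- \frac{1}{45927}\right) = \frac{166086701}{132340} \left(- \frac{1}{45927}\right) = - \frac{166086701}{6077979180}$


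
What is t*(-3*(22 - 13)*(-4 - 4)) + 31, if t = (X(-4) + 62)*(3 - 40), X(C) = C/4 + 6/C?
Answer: -475493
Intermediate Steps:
X(C) = 6/C + C/4 (X(C) = C*(1/4) + 6/C = C/4 + 6/C = 6/C + C/4)
t = -4403/2 (t = ((6/(-4) + (1/4)*(-4)) + 62)*(3 - 40) = ((6*(-1/4) - 1) + 62)*(-37) = ((-3/2 - 1) + 62)*(-37) = (-5/2 + 62)*(-37) = (119/2)*(-37) = -4403/2 ≈ -2201.5)
t*(-3*(22 - 13)*(-4 - 4)) + 31 = -(-13209)*(22 - 13)*(-4 - 4)/2 + 31 = -(-13209)*9*(-8)/2 + 31 = -(-13209)*(-72)/2 + 31 = -4403/2*216 + 31 = -475524 + 31 = -475493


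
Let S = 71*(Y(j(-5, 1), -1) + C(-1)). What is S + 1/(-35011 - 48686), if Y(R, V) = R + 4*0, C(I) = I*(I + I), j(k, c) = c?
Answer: 17827460/83697 ≈ 213.00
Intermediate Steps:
C(I) = 2*I**2 (C(I) = I*(2*I) = 2*I**2)
Y(R, V) = R (Y(R, V) = R + 0 = R)
S = 213 (S = 71*(1 + 2*(-1)**2) = 71*(1 + 2*1) = 71*(1 + 2) = 71*3 = 213)
S + 1/(-35011 - 48686) = 213 + 1/(-35011 - 48686) = 213 + 1/(-83697) = 213 - 1/83697 = 17827460/83697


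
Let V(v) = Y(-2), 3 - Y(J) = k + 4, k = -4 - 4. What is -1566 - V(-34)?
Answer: -1573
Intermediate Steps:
k = -8
Y(J) = 7 (Y(J) = 3 - (-8 + 4) = 3 - 1*(-4) = 3 + 4 = 7)
V(v) = 7
-1566 - V(-34) = -1566 - 1*7 = -1566 - 7 = -1573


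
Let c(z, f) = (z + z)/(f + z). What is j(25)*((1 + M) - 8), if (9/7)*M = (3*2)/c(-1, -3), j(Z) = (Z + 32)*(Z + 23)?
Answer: 6384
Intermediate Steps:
j(Z) = (23 + Z)*(32 + Z) (j(Z) = (32 + Z)*(23 + Z) = (23 + Z)*(32 + Z))
c(z, f) = 2*z/(f + z) (c(z, f) = (2*z)/(f + z) = 2*z/(f + z))
M = 28/3 (M = 7*((3*2)/((2*(-1)/(-3 - 1))))/9 = 7*(6/((2*(-1)/(-4))))/9 = 7*(6/((2*(-1)*(-¼))))/9 = 7*(6/(½))/9 = 7*(6*2)/9 = (7/9)*12 = 28/3 ≈ 9.3333)
j(25)*((1 + M) - 8) = (736 + 25² + 55*25)*((1 + 28/3) - 8) = (736 + 625 + 1375)*(31/3 - 8) = 2736*(7/3) = 6384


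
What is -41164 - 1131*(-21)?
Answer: -17413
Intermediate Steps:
-41164 - 1131*(-21) = -41164 - 1*(-23751) = -41164 + 23751 = -17413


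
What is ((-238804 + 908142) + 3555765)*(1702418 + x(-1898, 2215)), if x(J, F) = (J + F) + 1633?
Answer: 7201130349904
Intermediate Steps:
x(J, F) = 1633 + F + J (x(J, F) = (F + J) + 1633 = 1633 + F + J)
((-238804 + 908142) + 3555765)*(1702418 + x(-1898, 2215)) = ((-238804 + 908142) + 3555765)*(1702418 + (1633 + 2215 - 1898)) = (669338 + 3555765)*(1702418 + 1950) = 4225103*1704368 = 7201130349904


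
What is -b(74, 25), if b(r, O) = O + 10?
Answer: -35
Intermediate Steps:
b(r, O) = 10 + O
-b(74, 25) = -(10 + 25) = -1*35 = -35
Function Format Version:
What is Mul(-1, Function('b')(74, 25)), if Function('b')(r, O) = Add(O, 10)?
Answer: -35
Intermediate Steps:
Function('b')(r, O) = Add(10, O)
Mul(-1, Function('b')(74, 25)) = Mul(-1, Add(10, 25)) = Mul(-1, 35) = -35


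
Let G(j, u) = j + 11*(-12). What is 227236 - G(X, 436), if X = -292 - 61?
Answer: 227721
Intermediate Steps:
X = -353
G(j, u) = -132 + j (G(j, u) = j - 132 = -132 + j)
227236 - G(X, 436) = 227236 - (-132 - 353) = 227236 - 1*(-485) = 227236 + 485 = 227721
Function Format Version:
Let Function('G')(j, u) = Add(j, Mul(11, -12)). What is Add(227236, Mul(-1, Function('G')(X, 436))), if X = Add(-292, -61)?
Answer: 227721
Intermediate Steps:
X = -353
Function('G')(j, u) = Add(-132, j) (Function('G')(j, u) = Add(j, -132) = Add(-132, j))
Add(227236, Mul(-1, Function('G')(X, 436))) = Add(227236, Mul(-1, Add(-132, -353))) = Add(227236, Mul(-1, -485)) = Add(227236, 485) = 227721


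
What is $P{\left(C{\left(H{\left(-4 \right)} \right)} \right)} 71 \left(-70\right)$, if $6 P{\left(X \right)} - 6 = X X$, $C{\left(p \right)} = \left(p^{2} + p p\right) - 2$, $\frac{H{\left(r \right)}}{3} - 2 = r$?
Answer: $- \frac{12191410}{3} \approx -4.0638 \cdot 10^{6}$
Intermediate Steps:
$H{\left(r \right)} = 6 + 3 r$
$C{\left(p \right)} = -2 + 2 p^{2}$ ($C{\left(p \right)} = \left(p^{2} + p^{2}\right) - 2 = 2 p^{2} - 2 = -2 + 2 p^{2}$)
$P{\left(X \right)} = 1 + \frac{X^{2}}{6}$ ($P{\left(X \right)} = 1 + \frac{X X}{6} = 1 + \frac{X^{2}}{6}$)
$P{\left(C{\left(H{\left(-4 \right)} \right)} \right)} 71 \left(-70\right) = \left(1 + \frac{\left(-2 + 2 \left(6 + 3 \left(-4\right)\right)^{2}\right)^{2}}{6}\right) 71 \left(-70\right) = \left(1 + \frac{\left(-2 + 2 \left(6 - 12\right)^{2}\right)^{2}}{6}\right) 71 \left(-70\right) = \left(1 + \frac{\left(-2 + 2 \left(-6\right)^{2}\right)^{2}}{6}\right) 71 \left(-70\right) = \left(1 + \frac{\left(-2 + 2 \cdot 36\right)^{2}}{6}\right) 71 \left(-70\right) = \left(1 + \frac{\left(-2 + 72\right)^{2}}{6}\right) 71 \left(-70\right) = \left(1 + \frac{70^{2}}{6}\right) 71 \left(-70\right) = \left(1 + \frac{1}{6} \cdot 4900\right) 71 \left(-70\right) = \left(1 + \frac{2450}{3}\right) 71 \left(-70\right) = \frac{2453}{3} \cdot 71 \left(-70\right) = \frac{174163}{3} \left(-70\right) = - \frac{12191410}{3}$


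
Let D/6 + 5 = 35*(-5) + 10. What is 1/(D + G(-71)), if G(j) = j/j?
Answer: -1/1019 ≈ -0.00098135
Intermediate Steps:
G(j) = 1
D = -1020 (D = -30 + 6*(35*(-5) + 10) = -30 + 6*(-175 + 10) = -30 + 6*(-165) = -30 - 990 = -1020)
1/(D + G(-71)) = 1/(-1020 + 1) = 1/(-1019) = -1/1019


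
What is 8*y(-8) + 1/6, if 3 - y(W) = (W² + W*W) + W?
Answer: -5615/6 ≈ -935.83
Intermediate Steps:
y(W) = 3 - W - 2*W² (y(W) = 3 - ((W² + W*W) + W) = 3 - ((W² + W²) + W) = 3 - (2*W² + W) = 3 - (W + 2*W²) = 3 + (-W - 2*W²) = 3 - W - 2*W²)
8*y(-8) + 1/6 = 8*(3 - 1*(-8) - 2*(-8)²) + 1/6 = 8*(3 + 8 - 2*64) + ⅙ = 8*(3 + 8 - 128) + ⅙ = 8*(-117) + ⅙ = -936 + ⅙ = -5615/6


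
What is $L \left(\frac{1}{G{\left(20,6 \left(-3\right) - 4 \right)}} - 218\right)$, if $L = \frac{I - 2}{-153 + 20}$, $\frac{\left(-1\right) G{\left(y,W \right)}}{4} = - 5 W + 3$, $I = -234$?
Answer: $- \frac{5813683}{15029} \approx -386.83$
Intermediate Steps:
$G{\left(y,W \right)} = -12 + 20 W$ ($G{\left(y,W \right)} = - 4 \left(- 5 W + 3\right) = - 4 \left(3 - 5 W\right) = -12 + 20 W$)
$L = \frac{236}{133}$ ($L = \frac{-234 - 2}{-153 + 20} = - \frac{236}{-133} = \left(-236\right) \left(- \frac{1}{133}\right) = \frac{236}{133} \approx 1.7744$)
$L \left(\frac{1}{G{\left(20,6 \left(-3\right) - 4 \right)}} - 218\right) = \frac{236 \left(\frac{1}{-12 + 20 \left(6 \left(-3\right) - 4\right)} - 218\right)}{133} = \frac{236 \left(\frac{1}{-12 + 20 \left(-18 - 4\right)} - 218\right)}{133} = \frac{236 \left(\frac{1}{-12 + 20 \left(-22\right)} - 218\right)}{133} = \frac{236 \left(\frac{1}{-12 - 440} - 218\right)}{133} = \frac{236 \left(\frac{1}{-452} - 218\right)}{133} = \frac{236 \left(- \frac{1}{452} - 218\right)}{133} = \frac{236}{133} \left(- \frac{98537}{452}\right) = - \frac{5813683}{15029}$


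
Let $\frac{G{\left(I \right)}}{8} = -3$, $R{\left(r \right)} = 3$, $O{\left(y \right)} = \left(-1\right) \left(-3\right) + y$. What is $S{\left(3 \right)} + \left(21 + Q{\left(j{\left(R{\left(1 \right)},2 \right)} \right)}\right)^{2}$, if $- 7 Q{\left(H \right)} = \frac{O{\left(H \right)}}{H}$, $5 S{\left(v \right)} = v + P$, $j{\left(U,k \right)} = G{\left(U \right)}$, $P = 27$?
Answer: $\frac{28273}{64} \approx 441.77$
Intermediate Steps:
$O{\left(y \right)} = 3 + y$
$G{\left(I \right)} = -24$ ($G{\left(I \right)} = 8 \left(-3\right) = -24$)
$j{\left(U,k \right)} = -24$
$S{\left(v \right)} = \frac{27}{5} + \frac{v}{5}$ ($S{\left(v \right)} = \frac{v + 27}{5} = \frac{27 + v}{5} = \frac{27}{5} + \frac{v}{5}$)
$Q{\left(H \right)} = - \frac{3 + H}{7 H}$ ($Q{\left(H \right)} = - \frac{\left(3 + H\right) \frac{1}{H}}{7} = - \frac{\frac{1}{H} \left(3 + H\right)}{7} = - \frac{3 + H}{7 H}$)
$S{\left(3 \right)} + \left(21 + Q{\left(j{\left(R{\left(1 \right)},2 \right)} \right)}\right)^{2} = \left(\frac{27}{5} + \frac{1}{5} \cdot 3\right) + \left(21 + \frac{-3 - -24}{7 \left(-24\right)}\right)^{2} = \left(\frac{27}{5} + \frac{3}{5}\right) + \left(21 + \frac{1}{7} \left(- \frac{1}{24}\right) \left(-3 + 24\right)\right)^{2} = 6 + \left(21 + \frac{1}{7} \left(- \frac{1}{24}\right) 21\right)^{2} = 6 + \left(21 - \frac{1}{8}\right)^{2} = 6 + \left(\frac{167}{8}\right)^{2} = 6 + \frac{27889}{64} = \frac{28273}{64}$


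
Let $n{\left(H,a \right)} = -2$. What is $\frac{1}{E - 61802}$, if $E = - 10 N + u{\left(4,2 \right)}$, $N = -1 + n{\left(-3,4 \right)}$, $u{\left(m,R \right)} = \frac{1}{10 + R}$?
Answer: $- \frac{12}{741263} \approx -1.6189 \cdot 10^{-5}$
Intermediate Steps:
$N = -3$ ($N = -1 - 2 = -3$)
$E = \frac{361}{12}$ ($E = \left(-10\right) \left(-3\right) + \frac{1}{10 + 2} = 30 + \frac{1}{12} = \frac{361}{12} \approx 30.083$)
$\frac{1}{E - 61802} = \frac{1}{\frac{361}{12} - 61802} = \frac{1}{- \frac{741263}{12}} = - \frac{12}{741263}$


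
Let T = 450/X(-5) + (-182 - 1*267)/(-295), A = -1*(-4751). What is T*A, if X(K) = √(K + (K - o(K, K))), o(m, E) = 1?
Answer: 2133199/295 - 2137950*I*√11/11 ≈ 7231.2 - 6.4462e+5*I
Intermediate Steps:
A = 4751
X(K) = √(-1 + 2*K) (X(K) = √(K + (K - 1*1)) = √(K + (K - 1)) = √(K + (-1 + K)) = √(-1 + 2*K))
T = 449/295 - 450*I*√11/11 (T = 450/(√(-1 + 2*(-5))) + (-182 - 1*267)/(-295) = 450/(√(-1 - 10)) + (-182 - 267)*(-1/295) = 450/(√(-11)) - 449*(-1/295) = 450/((I*√11)) + 449/295 = 450*(-I*√11/11) + 449/295 = -450*I*√11/11 + 449/295 = 449/295 - 450*I*√11/11 ≈ 1.522 - 135.68*I)
T*A = (449/295 - 450*I*√11/11)*4751 = 2133199/295 - 2137950*I*√11/11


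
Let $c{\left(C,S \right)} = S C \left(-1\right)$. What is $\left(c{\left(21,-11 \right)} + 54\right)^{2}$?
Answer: $81225$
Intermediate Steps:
$c{\left(C,S \right)} = - C S$ ($c{\left(C,S \right)} = C S \left(-1\right) = - C S$)
$\left(c{\left(21,-11 \right)} + 54\right)^{2} = \left(\left(-1\right) 21 \left(-11\right) + 54\right)^{2} = \left(231 + 54\right)^{2} = 285^{2} = 81225$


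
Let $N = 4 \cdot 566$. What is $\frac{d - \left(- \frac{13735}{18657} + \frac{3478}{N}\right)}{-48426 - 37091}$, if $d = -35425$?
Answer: $\frac{748183119203}{1806095437308} \approx 0.41425$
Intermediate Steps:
$N = 2264$
$\frac{d - \left(- \frac{13735}{18657} + \frac{3478}{N}\right)}{-48426 - 37091} = \frac{-35425 - \left(- \frac{13735}{18657} + \frac{1739}{1132}\right)}{-48426 - 37091} = \frac{-35425 - \frac{16896503}{21119724}}{-85517} = \left(-35425 + \left(\frac{13735}{18657} - \frac{1739}{1132}\right)\right) \left(- \frac{1}{85517}\right) = \left(-35425 - \frac{16896503}{21119724}\right) \left(- \frac{1}{85517}\right) = \left(- \frac{748183119203}{21119724}\right) \left(- \frac{1}{85517}\right) = \frac{748183119203}{1806095437308}$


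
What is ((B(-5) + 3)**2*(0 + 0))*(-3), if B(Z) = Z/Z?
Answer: 0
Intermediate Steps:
B(Z) = 1
((B(-5) + 3)**2*(0 + 0))*(-3) = ((1 + 3)**2*(0 + 0))*(-3) = (4**2*0)*(-3) = (16*0)*(-3) = 0*(-3) = 0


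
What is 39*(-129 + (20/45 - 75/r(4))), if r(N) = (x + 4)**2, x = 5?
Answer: -45448/9 ≈ -5049.8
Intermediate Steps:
r(N) = 81 (r(N) = (5 + 4)**2 = 9**2 = 81)
39*(-129 + (20/45 - 75/r(4))) = 39*(-129 + (20/45 - 75/81)) = 39*(-129 + (20*(1/45) - 75*1/81)) = 39*(-129 + (4/9 - 25/27)) = 39*(-129 - 13/27) = 39*(-3496/27) = -45448/9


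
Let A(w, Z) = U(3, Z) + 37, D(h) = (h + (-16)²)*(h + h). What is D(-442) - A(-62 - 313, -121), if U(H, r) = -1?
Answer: 164388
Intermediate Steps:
D(h) = 2*h*(256 + h) (D(h) = (h + 256)*(2*h) = (256 + h)*(2*h) = 2*h*(256 + h))
A(w, Z) = 36 (A(w, Z) = -1 + 37 = 36)
D(-442) - A(-62 - 313, -121) = 2*(-442)*(256 - 442) - 1*36 = 2*(-442)*(-186) - 36 = 164424 - 36 = 164388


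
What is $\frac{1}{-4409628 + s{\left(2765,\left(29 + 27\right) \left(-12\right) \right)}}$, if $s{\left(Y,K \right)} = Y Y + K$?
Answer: $\frac{1}{3234925} \approx 3.0913 \cdot 10^{-7}$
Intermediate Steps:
$s{\left(Y,K \right)} = K + Y^{2}$ ($s{\left(Y,K \right)} = Y^{2} + K = K + Y^{2}$)
$\frac{1}{-4409628 + s{\left(2765,\left(29 + 27\right) \left(-12\right) \right)}} = \frac{1}{-4409628 + \left(\left(29 + 27\right) \left(-12\right) + 2765^{2}\right)} = \frac{1}{-4409628 + \left(56 \left(-12\right) + 7645225\right)} = \frac{1}{-4409628 + \left(-672 + 7645225\right)} = \frac{1}{-4409628 + 7644553} = \frac{1}{3234925}$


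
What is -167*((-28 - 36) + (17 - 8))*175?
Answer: 1607375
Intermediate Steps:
-167*((-28 - 36) + (17 - 8))*175 = -167*(-64 + 9)*175 = -167*(-55)*175 = 9185*175 = 1607375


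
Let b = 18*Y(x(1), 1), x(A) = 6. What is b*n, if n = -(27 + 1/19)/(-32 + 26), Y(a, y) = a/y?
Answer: 9252/19 ≈ 486.95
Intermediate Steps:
Y(a, y) = a/y
b = 108 (b = 18*(6/1) = 18*(6*1) = 18*6 = 108)
n = 257/57 (n = -(27 + 1/19)/(-6) = -514*(-1)/(19*6) = -1*(-257/57) = 257/57 ≈ 4.5088)
b*n = 108*(257/57) = 9252/19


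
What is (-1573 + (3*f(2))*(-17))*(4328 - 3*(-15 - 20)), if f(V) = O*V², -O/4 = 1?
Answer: -3355781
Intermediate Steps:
O = -4 (O = -4*1 = -4)
f(V) = -4*V²
(-1573 + (3*f(2))*(-17))*(4328 - 3*(-15 - 20)) = (-1573 + (3*(-4*2²))*(-17))*(4328 - 3*(-15 - 20)) = (-1573 + (3*(-4*4))*(-17))*(4328 - 3*(-35)) = (-1573 + (3*(-16))*(-17))*(4328 + 105) = (-1573 - 48*(-17))*4433 = (-1573 + 816)*4433 = -757*4433 = -3355781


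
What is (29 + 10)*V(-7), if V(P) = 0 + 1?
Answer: 39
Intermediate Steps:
V(P) = 1
(29 + 10)*V(-7) = (29 + 10)*1 = 39*1 = 39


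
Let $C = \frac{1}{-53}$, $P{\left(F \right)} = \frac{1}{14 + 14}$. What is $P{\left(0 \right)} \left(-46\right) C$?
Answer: $\frac{23}{742} \approx 0.030997$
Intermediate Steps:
$P{\left(F \right)} = \frac{1}{28}$
$C = - \frac{1}{53} \approx -0.018868$
$P{\left(0 \right)} \left(-46\right) C = \frac{1}{28} \left(-46\right) \left(- \frac{1}{53}\right) = \left(- \frac{23}{14}\right) \left(- \frac{1}{53}\right) = \frac{23}{742}$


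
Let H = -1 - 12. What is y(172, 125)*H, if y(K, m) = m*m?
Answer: -203125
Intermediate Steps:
y(K, m) = m²
H = -13
y(172, 125)*H = 125²*(-13) = 15625*(-13) = -203125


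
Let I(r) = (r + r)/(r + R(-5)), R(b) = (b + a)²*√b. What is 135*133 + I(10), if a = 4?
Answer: 377095/21 - 4*I*√5/21 ≈ 17957.0 - 0.42592*I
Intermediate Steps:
R(b) = √b*(4 + b)² (R(b) = (b + 4)²*√b = (4 + b)²*√b = √b*(4 + b)²)
I(r) = 2*r/(r + I*√5) (I(r) = (r + r)/(r + √(-5)*(4 - 5)²) = (2*r)/(r + (I*√5)*(-1)²) = (2*r)/(r + (I*√5)*1) = (2*r)/(r + I*√5) = 2*r/(r + I*√5))
135*133 + I(10) = 135*133 + 2*10/(10 + I*√5) = 17955 + 20/(10 + I*√5)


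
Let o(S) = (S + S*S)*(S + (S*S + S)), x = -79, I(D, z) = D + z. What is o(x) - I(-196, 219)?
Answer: 37483423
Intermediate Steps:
o(S) = (S + S**2)*(S**2 + 2*S) (o(S) = (S + S**2)*(S + (S**2 + S)) = (S + S**2)*(S + (S + S**2)) = (S + S**2)*(S**2 + 2*S))
o(x) - I(-196, 219) = (-79)**2*(2 + (-79)**2 + 3*(-79)) - (-196 + 219) = 6241*(2 + 6241 - 237) - 1*23 = 6241*6006 - 23 = 37483446 - 23 = 37483423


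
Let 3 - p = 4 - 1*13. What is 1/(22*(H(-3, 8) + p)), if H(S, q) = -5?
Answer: 1/154 ≈ 0.0064935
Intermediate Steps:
p = 12 (p = 3 - (4 - 1*13) = 3 - (4 - 13) = 3 - 1*(-9) = 3 + 9 = 12)
1/(22*(H(-3, 8) + p)) = 1/(22*(-5 + 12)) = 1/(22*7) = 1/154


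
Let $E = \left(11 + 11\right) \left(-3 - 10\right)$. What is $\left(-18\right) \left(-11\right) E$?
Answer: $-56628$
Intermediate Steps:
$E = -286$ ($E = 22 \left(-13\right) = -286$)
$\left(-18\right) \left(-11\right) E = \left(-18\right) \left(-11\right) \left(-286\right) = 198 \left(-286\right) = -56628$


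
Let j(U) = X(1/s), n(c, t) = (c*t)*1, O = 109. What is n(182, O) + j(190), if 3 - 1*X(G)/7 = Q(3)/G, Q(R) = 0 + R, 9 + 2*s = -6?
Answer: 40033/2 ≈ 20017.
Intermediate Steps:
s = -15/2 (s = -9/2 + (1/2)*(-6) = -9/2 - 3 = -15/2 ≈ -7.5000)
Q(R) = R
n(c, t) = c*t
X(G) = 21 - 21/G
j(U) = 357/2 (j(U) = 21 - 21/(1/(-15/2)) = 21 - 21/(-2/15) = 21 - 21*(-15/2) = 21 + 315/2 = 357/2)
n(182, O) + j(190) = 182*109 + 357/2 = 19838 + 357/2 = 40033/2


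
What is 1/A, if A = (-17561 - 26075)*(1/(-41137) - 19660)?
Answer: 41137/35290764278756 ≈ 1.1657e-9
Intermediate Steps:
A = 35290764278756/41137 (A = -43636*(-1/41137 - 19660) = -43636*(-808753421/41137) = 35290764278756/41137 ≈ 8.5788e+8)
1/A = 1/(35290764278756/41137) = 41137/35290764278756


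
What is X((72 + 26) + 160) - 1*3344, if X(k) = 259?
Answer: -3085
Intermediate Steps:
X((72 + 26) + 160) - 1*3344 = 259 - 1*3344 = 259 - 3344 = -3085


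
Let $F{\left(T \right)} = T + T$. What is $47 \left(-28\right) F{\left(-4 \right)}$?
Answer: $10528$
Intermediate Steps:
$F{\left(T \right)} = 2 T$
$47 \left(-28\right) F{\left(-4 \right)} = 47 \left(-28\right) 2 \left(-4\right) = \left(-1316\right) \left(-8\right) = 10528$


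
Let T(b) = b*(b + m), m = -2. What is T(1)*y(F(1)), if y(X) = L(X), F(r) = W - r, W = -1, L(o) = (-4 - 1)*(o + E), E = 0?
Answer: -10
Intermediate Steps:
T(b) = b*(-2 + b) (T(b) = b*(b - 2) = b*(-2 + b))
L(o) = -5*o (L(o) = (-4 - 1)*(o + 0) = -5*o)
F(r) = -1 - r
y(X) = -5*X
T(1)*y(F(1)) = (1*(-2 + 1))*(-5*(-1 - 1*1)) = (1*(-1))*(-5*(-1 - 1)) = -(-5)*(-2) = -1*10 = -10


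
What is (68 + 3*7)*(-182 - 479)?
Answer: -58829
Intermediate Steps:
(68 + 3*7)*(-182 - 479) = (68 + 21)*(-661) = 89*(-661) = -58829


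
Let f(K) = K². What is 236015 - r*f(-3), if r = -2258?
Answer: 256337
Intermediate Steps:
236015 - r*f(-3) = 236015 - (-2258)*(-3)² = 236015 - (-2258)*9 = 236015 - 1*(-20322) = 236015 + 20322 = 256337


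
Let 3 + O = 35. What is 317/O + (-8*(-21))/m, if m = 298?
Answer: 49921/4768 ≈ 10.470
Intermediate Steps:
O = 32 (O = -3 + 35 = 32)
317/O + (-8*(-21))/m = 317/32 - 8*(-21)/298 = 317*(1/32) + 168*(1/298) = 317/32 + 84/149 = 49921/4768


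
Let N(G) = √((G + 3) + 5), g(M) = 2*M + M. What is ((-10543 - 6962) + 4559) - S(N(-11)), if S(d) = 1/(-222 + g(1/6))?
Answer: -5735076/443 ≈ -12946.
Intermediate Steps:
g(M) = 3*M
N(G) = √(8 + G) (N(G) = √((3 + G) + 5) = √(8 + G))
S(d) = -2/443 (S(d) = 1/(-222 + 3/6) = 1/(-222 + 3*(⅙)) = 1/(-222 + ½) = 1/(-443/2) = -2/443)
((-10543 - 6962) + 4559) - S(N(-11)) = ((-10543 - 6962) + 4559) - 1*(-2/443) = (-17505 + 4559) + 2/443 = -12946 + 2/443 = -5735076/443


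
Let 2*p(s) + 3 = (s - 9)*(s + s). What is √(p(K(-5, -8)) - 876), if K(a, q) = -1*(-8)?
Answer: I*√3542/2 ≈ 29.757*I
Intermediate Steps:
K(a, q) = 8
p(s) = -3/2 + s*(-9 + s) (p(s) = -3/2 + ((s - 9)*(s + s))/2 = -3/2 + ((-9 + s)*(2*s))/2 = -3/2 + (2*s*(-9 + s))/2 = -3/2 + s*(-9 + s))
√(p(K(-5, -8)) - 876) = √((-3/2 + 8² - 9*8) - 876) = √((-3/2 + 64 - 72) - 876) = √(-19/2 - 876) = √(-1771/2) = I*√3542/2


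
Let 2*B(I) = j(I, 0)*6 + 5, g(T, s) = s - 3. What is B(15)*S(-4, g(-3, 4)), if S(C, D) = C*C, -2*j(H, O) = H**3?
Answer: -80960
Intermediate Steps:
j(H, O) = -H**3/2
g(T, s) = -3 + s
S(C, D) = C**2
B(I) = 5/2 - 3*I**3/2 (B(I) = (-I**3/2*6 + 5)/2 = (-3*I**3 + 5)/2 = (5 - 3*I**3)/2 = 5/2 - 3*I**3/2)
B(15)*S(-4, g(-3, 4)) = (5/2 - 3/2*15**3)*(-4)**2 = (5/2 - 3/2*3375)*16 = (5/2 - 10125/2)*16 = -5060*16 = -80960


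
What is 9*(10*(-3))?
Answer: -270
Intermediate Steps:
9*(10*(-3)) = 9*(-30) = -270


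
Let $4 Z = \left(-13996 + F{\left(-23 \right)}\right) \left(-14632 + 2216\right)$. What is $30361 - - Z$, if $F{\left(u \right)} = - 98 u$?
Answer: $36477529$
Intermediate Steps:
$Z = 36447168$ ($Z = \frac{\left(-13996 - -2254\right) \left(-14632 + 2216\right)}{4} = \frac{\left(-13996 + 2254\right) \left(-12416\right)}{4} = \frac{\left(-11742\right) \left(-12416\right)}{4} = \frac{1}{4} \cdot 145788672 = 36447168$)
$30361 - - Z = 30361 - \left(-1\right) 36447168 = 30361 - -36447168 = 30361 + 36447168 = 36477529$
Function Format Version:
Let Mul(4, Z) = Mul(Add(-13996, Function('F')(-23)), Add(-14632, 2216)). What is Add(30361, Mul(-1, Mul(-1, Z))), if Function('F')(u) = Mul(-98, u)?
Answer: 36477529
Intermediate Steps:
Z = 36447168 (Z = Mul(Rational(1, 4), Mul(Add(-13996, Mul(-98, -23)), Add(-14632, 2216))) = Mul(Rational(1, 4), Mul(Add(-13996, 2254), -12416)) = Mul(Rational(1, 4), Mul(-11742, -12416)) = Mul(Rational(1, 4), 145788672) = 36447168)
Add(30361, Mul(-1, Mul(-1, Z))) = Add(30361, Mul(-1, Mul(-1, 36447168))) = Add(30361, Mul(-1, -36447168)) = Add(30361, 36447168) = 36477529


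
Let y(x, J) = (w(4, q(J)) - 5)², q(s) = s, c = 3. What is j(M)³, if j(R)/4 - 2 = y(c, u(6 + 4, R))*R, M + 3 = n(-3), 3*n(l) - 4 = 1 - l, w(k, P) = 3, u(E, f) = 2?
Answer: 512/27 ≈ 18.963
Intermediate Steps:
n(l) = 5/3 - l/3 (n(l) = 4/3 + (1 - l)/3 = 4/3 + (⅓ - l/3) = 5/3 - l/3)
M = -⅓ (M = -3 + (5/3 - ⅓*(-3)) = -3 + (5/3 + 1) = -3 + 8/3 = -⅓ ≈ -0.33333)
y(x, J) = 4 (y(x, J) = (3 - 5)² = (-2)² = 4)
j(R) = 8 + 16*R (j(R) = 8 + 4*(4*R) = 8 + 16*R)
j(M)³ = (8 + 16*(-⅓))³ = (8 - 16/3)³ = (8/3)³ = 512/27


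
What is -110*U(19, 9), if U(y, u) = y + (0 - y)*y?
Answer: 37620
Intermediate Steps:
U(y, u) = y - y**2 (U(y, u) = y + (-y)*y = y - y**2)
-110*U(19, 9) = -2090*(1 - 1*19) = -2090*(1 - 19) = -2090*(-18) = -110*(-342) = 37620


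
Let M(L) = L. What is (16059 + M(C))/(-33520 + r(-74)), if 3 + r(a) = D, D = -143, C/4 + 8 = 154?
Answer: -16643/33666 ≈ -0.49436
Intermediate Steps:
C = 584 (C = -32 + 4*154 = -32 + 616 = 584)
r(a) = -146 (r(a) = -3 - 143 = -146)
(16059 + M(C))/(-33520 + r(-74)) = (16059 + 584)/(-33520 - 146) = 16643/(-33666) = 16643*(-1/33666) = -16643/33666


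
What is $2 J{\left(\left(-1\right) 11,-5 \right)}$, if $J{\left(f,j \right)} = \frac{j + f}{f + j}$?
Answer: $2$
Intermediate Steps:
$J{\left(f,j \right)} = 1$ ($J{\left(f,j \right)} = \frac{f + j}{f + j} = 1$)
$2 J{\left(\left(-1\right) 11,-5 \right)} = 2 \cdot 1 = 2$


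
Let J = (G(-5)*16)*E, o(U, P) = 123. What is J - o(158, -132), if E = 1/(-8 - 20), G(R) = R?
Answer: -841/7 ≈ -120.14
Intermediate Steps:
E = -1/28 (E = 1/(-28) = -1/28 ≈ -0.035714)
J = 20/7 (J = -5*16*(-1/28) = -80*(-1/28) = 20/7 ≈ 2.8571)
J - o(158, -132) = 20/7 - 1*123 = 20/7 - 123 = -841/7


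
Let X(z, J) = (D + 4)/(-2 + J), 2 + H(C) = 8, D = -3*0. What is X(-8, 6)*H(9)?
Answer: 6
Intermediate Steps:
D = 0
H(C) = 6 (H(C) = -2 + 8 = 6)
X(z, J) = 4/(-2 + J) (X(z, J) = (0 + 4)/(-2 + J) = 4/(-2 + J))
X(-8, 6)*H(9) = (4/(-2 + 6))*6 = (4/4)*6 = (4*(¼))*6 = 1*6 = 6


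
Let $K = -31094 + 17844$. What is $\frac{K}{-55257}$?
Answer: $\frac{13250}{55257} \approx 0.23979$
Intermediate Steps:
$K = -13250$
$\frac{K}{-55257} = - \frac{13250}{-55257} = \left(-13250\right) \left(- \frac{1}{55257}\right) = \frac{13250}{55257}$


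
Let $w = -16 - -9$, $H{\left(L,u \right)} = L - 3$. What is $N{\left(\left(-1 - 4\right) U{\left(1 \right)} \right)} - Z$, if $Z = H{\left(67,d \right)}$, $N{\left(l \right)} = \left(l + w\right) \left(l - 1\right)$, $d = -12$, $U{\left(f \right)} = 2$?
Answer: $123$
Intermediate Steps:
$H{\left(L,u \right)} = -3 + L$ ($H{\left(L,u \right)} = L - 3 = -3 + L$)
$w = -7$ ($w = -16 + 9 = -7$)
$N{\left(l \right)} = \left(-1 + l\right) \left(-7 + l\right)$ ($N{\left(l \right)} = \left(l - 7\right) \left(l - 1\right) = \left(-7 + l\right) \left(-1 + l\right) = \left(-1 + l\right) \left(-7 + l\right)$)
$Z = 64$ ($Z = -3 + 67 = 64$)
$N{\left(\left(-1 - 4\right) U{\left(1 \right)} \right)} - Z = \left(7 + \left(\left(-1 - 4\right) 2\right)^{2} - 8 \left(-1 - 4\right) 2\right) - 64 = \left(7 + \left(\left(-5\right) 2\right)^{2} - 8 \left(\left(-5\right) 2\right)\right) - 64 = \left(7 + \left(-10\right)^{2} - -80\right) - 64 = \left(7 + 100 + 80\right) - 64 = 187 - 64 = 123$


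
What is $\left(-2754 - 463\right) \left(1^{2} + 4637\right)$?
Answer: $-14920446$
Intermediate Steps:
$\left(-2754 - 463\right) \left(1^{2} + 4637\right) = - 3217 \left(1 + 4637\right) = \left(-3217\right) 4638 = -14920446$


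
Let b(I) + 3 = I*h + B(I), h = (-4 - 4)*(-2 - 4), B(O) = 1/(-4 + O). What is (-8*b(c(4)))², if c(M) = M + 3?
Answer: 64000000/9 ≈ 7.1111e+6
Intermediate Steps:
h = 48 (h = -8*(-6) = 48)
c(M) = 3 + M
b(I) = -3 + 1/(-4 + I) + 48*I (b(I) = -3 + (I*48 + 1/(-4 + I)) = -3 + (48*I + 1/(-4 + I)) = -3 + (1/(-4 + I) + 48*I) = -3 + 1/(-4 + I) + 48*I)
(-8*b(c(4)))² = (-8*(13 - 195*(3 + 4) + 48*(3 + 4)²)/(-4 + (3 + 4)))² = (-8*(13 - 195*7 + 48*7²)/(-4 + 7))² = (-8*(13 - 1365 + 48*49)/3)² = (-8*(13 - 1365 + 2352)/3)² = (-8*1000/3)² = (-8000/3)² = 64000000/9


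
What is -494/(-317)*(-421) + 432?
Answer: -71030/317 ≈ -224.07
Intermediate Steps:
-494/(-317)*(-421) + 432 = -494*(-1/317)*(-421) + 432 = (494/317)*(-421) + 432 = -207974/317 + 432 = -71030/317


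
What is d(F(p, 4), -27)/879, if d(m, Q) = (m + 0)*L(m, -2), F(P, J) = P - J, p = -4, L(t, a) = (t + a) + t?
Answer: 48/293 ≈ 0.16382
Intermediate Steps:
L(t, a) = a + 2*t (L(t, a) = (a + t) + t = a + 2*t)
d(m, Q) = m*(-2 + 2*m) (d(m, Q) = (m + 0)*(-2 + 2*m) = m*(-2 + 2*m))
d(F(p, 4), -27)/879 = (2*(-4 - 1*4)*(-1 + (-4 - 1*4)))/879 = (2*(-4 - 4)*(-1 + (-4 - 4)))*(1/879) = (2*(-8)*(-1 - 8))*(1/879) = (2*(-8)*(-9))*(1/879) = 144*(1/879) = 48/293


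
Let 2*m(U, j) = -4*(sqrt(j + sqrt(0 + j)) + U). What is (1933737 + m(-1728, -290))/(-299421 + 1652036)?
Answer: 1937193/1352615 - 2*sqrt(-290 + I*sqrt(290))/1352615 ≈ 1.4322 - 2.5191e-5*I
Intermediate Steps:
m(U, j) = -2*U - 2*sqrt(j + sqrt(j)) (m(U, j) = (-4*(sqrt(j + sqrt(0 + j)) + U))/2 = (-4*(sqrt(j + sqrt(j)) + U))/2 = (-4*(U + sqrt(j + sqrt(j))))/2 = (-4*U - 4*sqrt(j + sqrt(j)))/2 = -2*U - 2*sqrt(j + sqrt(j)))
(1933737 + m(-1728, -290))/(-299421 + 1652036) = (1933737 + (-2*(-1728) - 2*sqrt(-290 + sqrt(-290))))/(-299421 + 1652036) = (1933737 + (3456 - 2*sqrt(-290 + I*sqrt(290))))/1352615 = (1937193 - 2*sqrt(-290 + I*sqrt(290)))*(1/1352615) = 1937193/1352615 - 2*sqrt(-290 + I*sqrt(290))/1352615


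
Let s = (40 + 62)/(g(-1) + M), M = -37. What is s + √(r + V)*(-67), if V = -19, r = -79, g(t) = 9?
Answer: -51/14 - 469*I*√2 ≈ -3.6429 - 663.27*I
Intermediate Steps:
s = -51/14 (s = (40 + 62)/(9 - 37) = 102/(-28) = 102*(-1/28) = -51/14 ≈ -3.6429)
s + √(r + V)*(-67) = -51/14 + √(-79 - 19)*(-67) = -51/14 + √(-98)*(-67) = -51/14 + (7*I*√2)*(-67) = -51/14 - 469*I*√2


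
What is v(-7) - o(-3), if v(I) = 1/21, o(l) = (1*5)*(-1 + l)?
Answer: 421/21 ≈ 20.048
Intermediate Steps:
o(l) = -5 + 5*l (o(l) = 5*(-1 + l) = -5 + 5*l)
v(I) = 1/21
v(-7) - o(-3) = 1/21 - (-5 + 5*(-3)) = 1/21 - (-5 - 15) = 1/21 - 1*(-20) = 1/21 + 20 = 421/21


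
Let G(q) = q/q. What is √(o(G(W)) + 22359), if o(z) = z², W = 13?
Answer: 2*√5590 ≈ 149.53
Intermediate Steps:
G(q) = 1
√(o(G(W)) + 22359) = √(1² + 22359) = √(1 + 22359) = √22360 = 2*√5590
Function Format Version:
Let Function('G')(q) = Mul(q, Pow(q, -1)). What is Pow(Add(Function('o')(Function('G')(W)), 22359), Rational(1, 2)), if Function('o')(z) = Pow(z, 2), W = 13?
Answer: Mul(2, Pow(5590, Rational(1, 2))) ≈ 149.53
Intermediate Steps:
Function('G')(q) = 1
Pow(Add(Function('o')(Function('G')(W)), 22359), Rational(1, 2)) = Pow(Add(Pow(1, 2), 22359), Rational(1, 2)) = Pow(Add(1, 22359), Rational(1, 2)) = Pow(22360, Rational(1, 2)) = Mul(2, Pow(5590, Rational(1, 2)))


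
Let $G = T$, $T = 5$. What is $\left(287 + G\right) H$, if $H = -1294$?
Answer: $-377848$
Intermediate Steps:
$G = 5$
$\left(287 + G\right) H = \left(287 + 5\right) \left(-1294\right) = 292 \left(-1294\right) = -377848$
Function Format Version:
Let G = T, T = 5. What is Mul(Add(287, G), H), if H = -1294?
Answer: -377848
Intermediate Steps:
G = 5
Mul(Add(287, G), H) = Mul(Add(287, 5), -1294) = Mul(292, -1294) = -377848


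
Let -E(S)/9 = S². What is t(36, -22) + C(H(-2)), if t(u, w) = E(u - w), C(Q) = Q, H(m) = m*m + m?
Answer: -30274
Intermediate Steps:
H(m) = m + m² (H(m) = m² + m = m + m²)
E(S) = -9*S²
t(u, w) = -9*(u - w)²
t(36, -22) + C(H(-2)) = -9*(36 - 1*(-22))² - 2*(1 - 2) = -9*(36 + 22)² - 2*(-1) = -9*58² + 2 = -9*3364 + 2 = -30276 + 2 = -30274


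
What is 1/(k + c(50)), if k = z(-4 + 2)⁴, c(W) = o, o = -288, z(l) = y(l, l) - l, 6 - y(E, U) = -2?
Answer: 1/9712 ≈ 0.00010297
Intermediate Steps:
y(E, U) = 8 (y(E, U) = 6 - 1*(-2) = 6 + 2 = 8)
z(l) = 8 - l
c(W) = -288
k = 10000 (k = (8 - (-4 + 2))⁴ = (8 - 1*(-2))⁴ = (8 + 2)⁴ = 10⁴ = 10000)
1/(k + c(50)) = 1/(10000 - 288) = 1/9712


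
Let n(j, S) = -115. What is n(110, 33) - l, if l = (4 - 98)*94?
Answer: 8721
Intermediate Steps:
l = -8836 (l = -94*94 = -8836)
n(110, 33) - l = -115 - 1*(-8836) = -115 + 8836 = 8721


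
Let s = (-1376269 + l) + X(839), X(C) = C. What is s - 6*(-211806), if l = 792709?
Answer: 688115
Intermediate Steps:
s = -582721 (s = (-1376269 + 792709) + 839 = -583560 + 839 = -582721)
s - 6*(-211806) = -582721 - 6*(-211806) = -582721 + 1270836 = 688115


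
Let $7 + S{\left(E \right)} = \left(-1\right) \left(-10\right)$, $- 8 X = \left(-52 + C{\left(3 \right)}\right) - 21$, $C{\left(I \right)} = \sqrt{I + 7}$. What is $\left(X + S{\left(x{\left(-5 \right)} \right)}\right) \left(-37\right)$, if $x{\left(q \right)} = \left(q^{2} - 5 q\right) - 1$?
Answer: $- \frac{3589}{8} + \frac{37 \sqrt{10}}{8} \approx -434.0$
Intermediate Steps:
$C{\left(I \right)} = \sqrt{7 + I}$
$x{\left(q \right)} = -1 + q^{2} - 5 q$
$X = \frac{73}{8} - \frac{\sqrt{10}}{8}$ ($X = - \frac{\left(-52 + \sqrt{7 + 3}\right) - 21}{8} = - \frac{\left(-52 + \sqrt{10}\right) - 21}{8} = - \frac{-73 + \sqrt{10}}{8} = \frac{73}{8} - \frac{\sqrt{10}}{8} \approx 8.7297$)
$S{\left(E \right)} = 3$ ($S{\left(E \right)} = -7 - -10 = -7 + 10 = 3$)
$\left(X + S{\left(x{\left(-5 \right)} \right)}\right) \left(-37\right) = \left(\left(\frac{73}{8} - \frac{\sqrt{10}}{8}\right) + 3\right) \left(-37\right) = \left(\frac{97}{8} - \frac{\sqrt{10}}{8}\right) \left(-37\right) = - \frac{3589}{8} + \frac{37 \sqrt{10}}{8}$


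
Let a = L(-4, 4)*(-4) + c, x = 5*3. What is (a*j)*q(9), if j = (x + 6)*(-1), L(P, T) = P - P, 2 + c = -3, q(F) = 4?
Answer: 420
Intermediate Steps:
c = -5 (c = -2 - 3 = -5)
x = 15
L(P, T) = 0
a = -5 (a = 0*(-4) - 5 = 0 - 5 = -5)
j = -21 (j = (15 + 6)*(-1) = 21*(-1) = -21)
(a*j)*q(9) = -5*(-21)*4 = 105*4 = 420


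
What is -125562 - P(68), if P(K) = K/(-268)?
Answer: -8412637/67 ≈ -1.2556e+5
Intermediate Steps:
P(K) = -K/268 (P(K) = K*(-1/268) = -K/268)
-125562 - P(68) = -125562 - (-1)*68/268 = -125562 - 1*(-17/67) = -125562 + 17/67 = -8412637/67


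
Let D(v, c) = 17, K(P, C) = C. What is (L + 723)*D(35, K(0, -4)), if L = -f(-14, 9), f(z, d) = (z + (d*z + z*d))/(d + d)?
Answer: 112880/9 ≈ 12542.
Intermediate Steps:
f(z, d) = (z + 2*d*z)/(2*d) (f(z, d) = (z + (d*z + d*z))/((2*d)) = (z + 2*d*z)*(1/(2*d)) = (z + 2*d*z)/(2*d))
L = 133/9 (L = -(-14 + (½)*(-14)/9) = -(-14 + (½)*(-14)*(⅑)) = -(-14 - 7/9) = -1*(-133/9) = 133/9 ≈ 14.778)
(L + 723)*D(35, K(0, -4)) = (133/9 + 723)*17 = (6640/9)*17 = 112880/9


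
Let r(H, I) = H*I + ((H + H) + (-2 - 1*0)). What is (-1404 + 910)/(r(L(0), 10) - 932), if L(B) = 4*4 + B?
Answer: 247/371 ≈ 0.66577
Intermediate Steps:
L(B) = 16 + B
r(H, I) = -2 + 2*H + H*I (r(H, I) = H*I + (2*H + (-2 + 0)) = H*I + (2*H - 2) = H*I + (-2 + 2*H) = -2 + 2*H + H*I)
(-1404 + 910)/(r(L(0), 10) - 932) = (-1404 + 910)/((-2 + 2*(16 + 0) + (16 + 0)*10) - 932) = -494/((-2 + 2*16 + 16*10) - 932) = -494/((-2 + 32 + 160) - 932) = -494/(190 - 932) = -494/(-742) = -1/742*(-494) = 247/371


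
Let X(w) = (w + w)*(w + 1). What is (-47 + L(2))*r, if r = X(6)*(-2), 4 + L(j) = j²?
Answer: 7896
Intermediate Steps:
X(w) = 2*w*(1 + w) (X(w) = (2*w)*(1 + w) = 2*w*(1 + w))
L(j) = -4 + j²
r = -168 (r = (2*6*(1 + 6))*(-2) = (2*6*7)*(-2) = 84*(-2) = -168)
(-47 + L(2))*r = (-47 + (-4 + 2²))*(-168) = (-47 + (-4 + 4))*(-168) = (-47 + 0)*(-168) = -47*(-168) = 7896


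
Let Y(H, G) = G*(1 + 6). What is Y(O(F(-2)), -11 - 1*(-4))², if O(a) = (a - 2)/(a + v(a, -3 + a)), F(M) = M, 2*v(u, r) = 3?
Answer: 2401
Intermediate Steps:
v(u, r) = 3/2 (v(u, r) = (½)*3 = 3/2)
O(a) = (-2 + a)/(3/2 + a) (O(a) = (a - 2)/(a + 3/2) = (-2 + a)/(3/2 + a))
Y(H, G) = 7*G (Y(H, G) = G*7 = 7*G)
Y(O(F(-2)), -11 - 1*(-4))² = (7*(-11 - 1*(-4)))² = (7*(-11 + 4))² = (7*(-7))² = (-49)² = 2401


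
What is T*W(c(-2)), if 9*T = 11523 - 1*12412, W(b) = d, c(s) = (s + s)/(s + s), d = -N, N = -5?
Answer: -4445/9 ≈ -493.89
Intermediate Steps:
d = 5 (d = -1*(-5) = 5)
c(s) = 1 (c(s) = (2*s)/((2*s)) = (2*s)*(1/(2*s)) = 1)
W(b) = 5
T = -889/9 (T = (11523 - 1*12412)/9 = (11523 - 12412)/9 = (⅑)*(-889) = -889/9 ≈ -98.778)
T*W(c(-2)) = -889/9*5 = -4445/9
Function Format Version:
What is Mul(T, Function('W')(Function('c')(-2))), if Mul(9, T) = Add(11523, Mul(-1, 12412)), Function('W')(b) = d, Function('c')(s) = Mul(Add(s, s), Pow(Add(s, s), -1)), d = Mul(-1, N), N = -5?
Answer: Rational(-4445, 9) ≈ -493.89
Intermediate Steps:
d = 5 (d = Mul(-1, -5) = 5)
Function('c')(s) = 1 (Function('c')(s) = Mul(Mul(2, s), Pow(Mul(2, s), -1)) = Mul(Mul(2, s), Mul(Rational(1, 2), Pow(s, -1))) = 1)
Function('W')(b) = 5
T = Rational(-889, 9) (T = Mul(Rational(1, 9), Add(11523, Mul(-1, 12412))) = Mul(Rational(1, 9), Add(11523, -12412)) = Mul(Rational(1, 9), -889) = Rational(-889, 9) ≈ -98.778)
Mul(T, Function('W')(Function('c')(-2))) = Mul(Rational(-889, 9), 5) = Rational(-4445, 9)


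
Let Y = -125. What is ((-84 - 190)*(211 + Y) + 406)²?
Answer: 536292964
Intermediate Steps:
((-84 - 190)*(211 + Y) + 406)² = ((-84 - 190)*(211 - 125) + 406)² = (-274*86 + 406)² = (-23564 + 406)² = (-23158)² = 536292964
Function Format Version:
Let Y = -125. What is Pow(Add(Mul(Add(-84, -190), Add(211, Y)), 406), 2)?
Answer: 536292964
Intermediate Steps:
Pow(Add(Mul(Add(-84, -190), Add(211, Y)), 406), 2) = Pow(Add(Mul(Add(-84, -190), Add(211, -125)), 406), 2) = Pow(Add(Mul(-274, 86), 406), 2) = Pow(Add(-23564, 406), 2) = Pow(-23158, 2) = 536292964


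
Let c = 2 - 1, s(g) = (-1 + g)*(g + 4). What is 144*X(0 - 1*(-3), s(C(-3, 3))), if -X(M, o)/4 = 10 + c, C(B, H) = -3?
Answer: -6336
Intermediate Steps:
s(g) = (-1 + g)*(4 + g)
c = 1
X(M, o) = -44 (X(M, o) = -4*(10 + 1) = -4*11 = -44)
144*X(0 - 1*(-3), s(C(-3, 3))) = 144*(-44) = -6336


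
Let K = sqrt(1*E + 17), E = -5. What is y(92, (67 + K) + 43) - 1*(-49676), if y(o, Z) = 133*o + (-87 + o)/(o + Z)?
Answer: 1262757657/20396 - 5*sqrt(3)/20396 ≈ 61912.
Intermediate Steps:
K = 2*sqrt(3) (K = sqrt(1*(-5) + 17) = sqrt(-5 + 17) = sqrt(12) = 2*sqrt(3) ≈ 3.4641)
y(o, Z) = 133*o + (-87 + o)/(Z + o)
y(92, (67 + K) + 43) - 1*(-49676) = (-87 + 92 + 133*92**2 + 133*((67 + 2*sqrt(3)) + 43)*92)/(((67 + 2*sqrt(3)) + 43) + 92) - 1*(-49676) = (-87 + 92 + 133*8464 + 133*(110 + 2*sqrt(3))*92)/((110 + 2*sqrt(3)) + 92) + 49676 = (-87 + 92 + 1125712 + (1345960 + 24472*sqrt(3)))/(202 + 2*sqrt(3)) + 49676 = (2471677 + 24472*sqrt(3))/(202 + 2*sqrt(3)) + 49676 = 49676 + (2471677 + 24472*sqrt(3))/(202 + 2*sqrt(3))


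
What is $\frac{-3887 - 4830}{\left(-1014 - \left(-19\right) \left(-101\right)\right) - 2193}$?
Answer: $\frac{8717}{5126} \approx 1.7005$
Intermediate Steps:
$\frac{-3887 - 4830}{\left(-1014 - \left(-19\right) \left(-101\right)\right) - 2193} = - \frac{8717}{\left(-1014 - 1919\right) - 2193} = - \frac{8717}{-2933 - 2193} = - \frac{8717}{-5126} = \left(-8717\right) \left(- \frac{1}{5126}\right) = \frac{8717}{5126}$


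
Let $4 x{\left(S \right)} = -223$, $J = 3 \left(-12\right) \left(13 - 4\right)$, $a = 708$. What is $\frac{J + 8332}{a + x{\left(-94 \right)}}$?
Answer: $\frac{32032}{2609} \approx 12.277$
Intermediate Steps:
$J = -324$ ($J = \left(-36\right) 9 = -324$)
$x{\left(S \right)} = - \frac{223}{4}$ ($x{\left(S \right)} = \frac{1}{4} \left(-223\right) = - \frac{223}{4}$)
$\frac{J + 8332}{a + x{\left(-94 \right)}} = \frac{-324 + 8332}{708 - \frac{223}{4}} = \frac{8008}{\frac{2609}{4}} = 8008 \cdot \frac{4}{2609} = \frac{32032}{2609}$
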